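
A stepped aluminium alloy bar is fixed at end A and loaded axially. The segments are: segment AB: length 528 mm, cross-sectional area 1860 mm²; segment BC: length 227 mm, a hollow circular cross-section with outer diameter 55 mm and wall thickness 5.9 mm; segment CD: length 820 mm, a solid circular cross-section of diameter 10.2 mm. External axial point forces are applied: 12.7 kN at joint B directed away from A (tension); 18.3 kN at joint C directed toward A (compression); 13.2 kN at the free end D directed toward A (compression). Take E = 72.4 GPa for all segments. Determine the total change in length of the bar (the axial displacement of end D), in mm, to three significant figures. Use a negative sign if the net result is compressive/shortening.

Internal axial forces (sectioning from the free end, tension +): N_CD = -13.2 kN, N_BC = -31.5 kN, N_AB = -18.8 kN.
A_BC = 910.1 mm².
A_CD = 81.71 mm².
δ_AB = -18800·528/(1860·72400) = -0.07371 mm
δ_BC = -31500·227/(910.1·72400) = -0.1085 mm
δ_CD = -13200·820/(81.71·72400) = -1.83 mm
δ = Σδ_i = -2.012 mm.

-2.01 mm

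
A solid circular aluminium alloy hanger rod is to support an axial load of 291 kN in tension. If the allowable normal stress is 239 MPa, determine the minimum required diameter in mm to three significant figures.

Required area A ≥ P/σ_allow = 291000/239 = 1218 mm².
For a solid circular section, d ≥ √(4A/π) = 39.37 mm.

39.4 mm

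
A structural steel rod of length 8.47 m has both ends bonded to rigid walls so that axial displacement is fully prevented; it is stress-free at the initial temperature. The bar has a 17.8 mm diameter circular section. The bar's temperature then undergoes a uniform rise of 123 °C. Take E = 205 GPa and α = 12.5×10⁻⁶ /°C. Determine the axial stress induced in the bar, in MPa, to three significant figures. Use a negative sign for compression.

Free thermal expansion αLΔT = 12.5e-6 · 8470 · 123 = 13.02 mm.
The walls impose strain ε = −(13.02)/8470 = -1.5375e-03; σ = Eε = 205000 · -1.5375e-03 = -315.2 MPa.

-315 MPa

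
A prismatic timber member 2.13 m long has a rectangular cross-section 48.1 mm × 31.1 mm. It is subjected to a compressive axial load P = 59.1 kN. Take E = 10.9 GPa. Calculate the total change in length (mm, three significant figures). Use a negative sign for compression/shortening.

A = 1496 mm².
δ_mech = NL/(AE) = -59100·2130/(1496·10900) = -7.72 mm.

-7.72 mm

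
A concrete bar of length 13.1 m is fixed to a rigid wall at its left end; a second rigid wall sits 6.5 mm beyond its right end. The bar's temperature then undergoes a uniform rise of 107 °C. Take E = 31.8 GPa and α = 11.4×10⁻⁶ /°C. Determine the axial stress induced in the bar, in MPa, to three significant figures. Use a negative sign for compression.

Free thermal expansion αLΔT = 11.4e-6 · 13100 · 107 = 15.98 mm.
The walls engage after the gap closes; constrained expansion = 15.98 − 6.5 = 9.479 mm.
The walls impose strain ε = −(9.479)/13100 = -7.2362e-04; σ = Eε = 31800 · -7.2362e-04 = -23.01 MPa.

-23.0 MPa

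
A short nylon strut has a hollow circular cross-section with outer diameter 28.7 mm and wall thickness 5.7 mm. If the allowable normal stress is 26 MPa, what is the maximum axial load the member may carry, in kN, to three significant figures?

10.7 kN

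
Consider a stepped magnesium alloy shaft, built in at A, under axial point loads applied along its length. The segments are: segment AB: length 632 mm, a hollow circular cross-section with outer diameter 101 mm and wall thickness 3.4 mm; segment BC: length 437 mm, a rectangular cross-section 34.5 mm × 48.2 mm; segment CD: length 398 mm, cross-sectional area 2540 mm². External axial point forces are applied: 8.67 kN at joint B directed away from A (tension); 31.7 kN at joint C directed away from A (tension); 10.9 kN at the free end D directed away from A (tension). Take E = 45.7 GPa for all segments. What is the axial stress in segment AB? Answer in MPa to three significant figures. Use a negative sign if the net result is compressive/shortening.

Internal axial forces (sectioning from the free end, tension +): N_CD = 10.9 kN, N_BC = 42.6 kN, N_AB = 51.27 kN.
A_AB = 1043 mm².
σ_AB = N_AB/A_AB = 51270/1043 = 49.18 MPa.

49.2 MPa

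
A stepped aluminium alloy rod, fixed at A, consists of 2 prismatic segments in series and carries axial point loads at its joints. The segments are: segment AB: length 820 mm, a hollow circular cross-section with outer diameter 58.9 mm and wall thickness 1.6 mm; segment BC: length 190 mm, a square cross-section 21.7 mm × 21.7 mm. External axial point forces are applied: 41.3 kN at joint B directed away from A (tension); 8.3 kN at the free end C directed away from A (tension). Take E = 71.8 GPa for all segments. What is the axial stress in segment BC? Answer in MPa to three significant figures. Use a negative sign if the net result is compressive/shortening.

17.6 MPa

Internal axial forces (sectioning from the free end, tension +): N_BC = 8.3 kN, N_AB = 49.6 kN.
A_BC = 470.9 mm².
σ_BC = N_BC/A_BC = 8300/470.9 = 17.63 MPa.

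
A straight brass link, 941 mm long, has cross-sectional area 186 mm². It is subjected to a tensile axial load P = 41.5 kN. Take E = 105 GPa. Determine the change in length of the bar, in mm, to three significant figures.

2.00 mm

δ_mech = NL/(AE) = 41500·941/(186·105000) = 2 mm.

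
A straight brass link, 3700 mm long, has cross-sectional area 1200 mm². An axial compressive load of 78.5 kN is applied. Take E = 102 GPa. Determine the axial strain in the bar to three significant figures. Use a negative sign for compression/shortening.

-6.41e-04

σ = N/A = -65.42 MPa; ε = σ/E = -65.42/102000 = -6.413e-04.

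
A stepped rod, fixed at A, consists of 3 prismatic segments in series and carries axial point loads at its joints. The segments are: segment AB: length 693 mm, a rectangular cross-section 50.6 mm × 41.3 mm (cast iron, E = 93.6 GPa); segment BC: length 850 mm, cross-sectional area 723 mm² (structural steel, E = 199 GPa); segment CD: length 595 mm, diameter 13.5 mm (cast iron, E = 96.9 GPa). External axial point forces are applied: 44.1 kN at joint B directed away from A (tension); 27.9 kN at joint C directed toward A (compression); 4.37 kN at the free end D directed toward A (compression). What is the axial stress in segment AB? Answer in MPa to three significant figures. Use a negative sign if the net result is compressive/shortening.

5.66 MPa

Internal axial forces (sectioning from the free end, tension +): N_CD = -4.37 kN, N_BC = -32.27 kN, N_AB = 11.83 kN.
A_AB = 2090 mm².
σ_AB = N_AB/A_AB = 11830/2090 = 5.661 MPa.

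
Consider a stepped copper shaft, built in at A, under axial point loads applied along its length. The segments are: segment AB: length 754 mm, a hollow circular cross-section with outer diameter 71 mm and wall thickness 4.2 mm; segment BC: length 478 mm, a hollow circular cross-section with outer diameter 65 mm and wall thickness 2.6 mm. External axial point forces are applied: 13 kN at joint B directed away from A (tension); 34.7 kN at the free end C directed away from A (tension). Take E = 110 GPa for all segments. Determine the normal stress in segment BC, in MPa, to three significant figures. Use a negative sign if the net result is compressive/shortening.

68.1 MPa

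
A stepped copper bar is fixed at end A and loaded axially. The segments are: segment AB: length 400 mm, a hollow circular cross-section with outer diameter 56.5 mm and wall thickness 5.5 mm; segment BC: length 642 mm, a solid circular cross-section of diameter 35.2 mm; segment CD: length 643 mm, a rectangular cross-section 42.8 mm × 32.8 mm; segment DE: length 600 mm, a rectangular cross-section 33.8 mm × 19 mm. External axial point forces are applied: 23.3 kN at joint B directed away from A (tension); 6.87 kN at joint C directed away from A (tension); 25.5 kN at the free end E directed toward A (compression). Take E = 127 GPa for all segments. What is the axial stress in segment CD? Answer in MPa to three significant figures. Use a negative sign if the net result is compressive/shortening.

-18.2 MPa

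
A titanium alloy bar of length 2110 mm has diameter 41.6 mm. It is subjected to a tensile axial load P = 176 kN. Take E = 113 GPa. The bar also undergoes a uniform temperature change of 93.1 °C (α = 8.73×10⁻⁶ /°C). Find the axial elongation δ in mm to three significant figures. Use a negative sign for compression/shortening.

4.13 mm

A = 1359 mm².
δ_mech = NL/(AE) = 176000·2110/(1359·113000) = 2.418 mm.
δ_thermal = αLΔT = 8.73e-6·2110·93.1 = 1.715 mm.
δ = δ_mech + δ_thermal = 4.133 mm.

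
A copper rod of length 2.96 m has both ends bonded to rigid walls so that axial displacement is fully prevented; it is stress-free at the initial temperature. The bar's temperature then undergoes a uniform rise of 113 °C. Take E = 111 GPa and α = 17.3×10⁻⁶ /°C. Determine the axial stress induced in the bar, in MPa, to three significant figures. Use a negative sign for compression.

-217 MPa

Free thermal expansion αLΔT = 17.3e-6 · 2960 · 113 = 5.787 mm.
The walls impose strain ε = −(5.787)/2960 = -1.9549e-03; σ = Eε = 111000 · -1.9549e-03 = -217 MPa.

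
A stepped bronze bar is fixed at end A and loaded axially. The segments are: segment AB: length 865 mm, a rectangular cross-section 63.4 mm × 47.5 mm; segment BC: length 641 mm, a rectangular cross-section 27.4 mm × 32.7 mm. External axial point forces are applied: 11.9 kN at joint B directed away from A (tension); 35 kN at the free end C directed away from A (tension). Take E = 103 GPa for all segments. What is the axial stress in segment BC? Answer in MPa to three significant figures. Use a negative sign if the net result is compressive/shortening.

39.1 MPa

Internal axial forces (sectioning from the free end, tension +): N_BC = 35 kN, N_AB = 46.9 kN.
A_BC = 896 mm².
σ_BC = N_BC/A_BC = 35000/896 = 39.06 MPa.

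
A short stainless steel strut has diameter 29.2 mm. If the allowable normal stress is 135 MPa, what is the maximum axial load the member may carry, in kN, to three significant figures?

90.4 kN

A = 669.7 mm².
P_max = σ_allow · A = 135 · 669.7 = 90400 N = 90.4 kN.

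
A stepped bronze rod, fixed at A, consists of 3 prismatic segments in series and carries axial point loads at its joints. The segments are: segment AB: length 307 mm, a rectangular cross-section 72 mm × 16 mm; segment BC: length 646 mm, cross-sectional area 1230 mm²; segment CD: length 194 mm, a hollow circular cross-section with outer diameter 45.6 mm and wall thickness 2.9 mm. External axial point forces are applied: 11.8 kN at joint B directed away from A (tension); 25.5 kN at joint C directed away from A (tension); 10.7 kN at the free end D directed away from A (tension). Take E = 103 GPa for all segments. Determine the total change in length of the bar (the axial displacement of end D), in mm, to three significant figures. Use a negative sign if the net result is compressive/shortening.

Internal axial forces (sectioning from the free end, tension +): N_CD = 10.7 kN, N_BC = 36.2 kN, N_AB = 48 kN.
A_AB = 1152 mm².
A_CD = 389 mm².
δ_AB = 48000·307/(1152·103000) = 0.1242 mm
δ_BC = 36200·646/(1230·103000) = 0.1846 mm
δ_CD = 10700·194/(389·103000) = 0.05181 mm
δ = Σδ_i = 0.3606 mm.

0.361 mm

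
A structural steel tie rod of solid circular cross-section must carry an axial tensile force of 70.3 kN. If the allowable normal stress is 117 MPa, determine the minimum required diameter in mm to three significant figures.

Required area A ≥ P/σ_allow = 70300/117 = 600.9 mm².
For a solid circular section, d ≥ √(4A/π) = 27.66 mm.

27.7 mm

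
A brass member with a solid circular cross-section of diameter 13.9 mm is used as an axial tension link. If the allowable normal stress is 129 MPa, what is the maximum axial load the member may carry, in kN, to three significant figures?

A = 151.7 mm².
P_max = σ_allow · A = 129 · 151.7 = 19580 N = 19.58 kN.

19.6 kN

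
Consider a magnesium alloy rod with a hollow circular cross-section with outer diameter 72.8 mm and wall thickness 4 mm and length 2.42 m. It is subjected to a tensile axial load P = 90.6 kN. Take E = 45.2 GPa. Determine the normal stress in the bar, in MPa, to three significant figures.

105 MPa

A = 864.6 mm².
σ = N/A = 90600/864.6 = 104.8 MPa.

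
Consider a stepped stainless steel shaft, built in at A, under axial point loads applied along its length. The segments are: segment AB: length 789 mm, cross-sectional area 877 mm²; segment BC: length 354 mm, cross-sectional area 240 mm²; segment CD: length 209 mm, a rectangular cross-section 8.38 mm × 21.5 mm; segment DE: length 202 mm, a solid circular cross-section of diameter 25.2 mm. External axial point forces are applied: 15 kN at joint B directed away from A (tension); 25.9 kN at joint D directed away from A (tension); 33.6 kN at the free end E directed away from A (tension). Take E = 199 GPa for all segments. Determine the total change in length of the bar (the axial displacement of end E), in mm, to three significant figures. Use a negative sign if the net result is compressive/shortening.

1.19 mm

Internal axial forces (sectioning from the free end, tension +): N_DE = 33.6 kN, N_CD = 59.5 kN, N_BC = 59.5 kN, N_AB = 74.5 kN.
A_CD = 180.2 mm².
A_DE = 498.8 mm².
δ_AB = 74500·789/(877·199000) = 0.3368 mm
δ_BC = 59500·354/(240·199000) = 0.441 mm
δ_CD = 59500·209/(180.2·199000) = 0.3468 mm
δ_DE = 33600·202/(498.8·199000) = 0.06838 mm
δ = Σδ_i = 1.193 mm.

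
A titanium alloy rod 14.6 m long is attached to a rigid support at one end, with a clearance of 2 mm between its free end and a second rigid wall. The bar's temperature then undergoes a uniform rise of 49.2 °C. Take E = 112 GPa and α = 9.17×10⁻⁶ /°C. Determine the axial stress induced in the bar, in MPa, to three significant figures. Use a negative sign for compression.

Free thermal expansion αLΔT = 9.17e-6 · 14600 · 49.2 = 6.587 mm.
The walls engage after the gap closes; constrained expansion = 6.587 − 2 = 4.587 mm.
The walls impose strain ε = −(4.587)/14600 = -3.1418e-04; σ = Eε = 112000 · -3.1418e-04 = -35.19 MPa.

-35.2 MPa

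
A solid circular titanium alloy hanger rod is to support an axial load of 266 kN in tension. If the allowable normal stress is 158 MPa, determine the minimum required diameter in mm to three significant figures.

46.3 mm

Required area A ≥ P/σ_allow = 266000/158 = 1684 mm².
For a solid circular section, d ≥ √(4A/π) = 46.3 mm.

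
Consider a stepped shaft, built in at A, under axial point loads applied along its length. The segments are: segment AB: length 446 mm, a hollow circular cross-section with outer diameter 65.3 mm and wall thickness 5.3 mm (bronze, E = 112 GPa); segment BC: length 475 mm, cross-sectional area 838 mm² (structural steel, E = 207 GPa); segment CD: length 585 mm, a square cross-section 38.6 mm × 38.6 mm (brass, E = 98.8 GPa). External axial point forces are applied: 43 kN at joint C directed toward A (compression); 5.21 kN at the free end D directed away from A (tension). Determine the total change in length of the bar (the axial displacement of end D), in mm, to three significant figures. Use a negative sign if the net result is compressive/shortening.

Internal axial forces (sectioning from the free end, tension +): N_CD = 5.21 kN, N_BC = -37.79 kN, N_AB = -37.79 kN.
A_AB = 999 mm².
A_CD = 1490 mm².
δ_AB = -37790·446/(999·112000) = -0.1506 mm
δ_BC = -37790·475/(838·207000) = -0.1035 mm
δ_CD = 5210·585/(1490·98800) = 0.0207 mm
δ = Σδ_i = -0.2334 mm.

-0.233 mm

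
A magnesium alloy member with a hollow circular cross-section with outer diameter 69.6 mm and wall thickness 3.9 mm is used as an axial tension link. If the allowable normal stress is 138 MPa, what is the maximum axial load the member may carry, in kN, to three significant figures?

111 kN

A = 805 mm².
P_max = σ_allow · A = 138 · 805 = 111100 N = 111.1 kN.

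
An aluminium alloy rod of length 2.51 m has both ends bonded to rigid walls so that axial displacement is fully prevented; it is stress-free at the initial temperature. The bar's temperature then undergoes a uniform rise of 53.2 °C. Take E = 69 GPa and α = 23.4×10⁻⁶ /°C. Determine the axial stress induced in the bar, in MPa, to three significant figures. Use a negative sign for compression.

Free thermal expansion αLΔT = 23.4e-6 · 2510 · 53.2 = 3.125 mm.
The walls impose strain ε = −(3.125)/2510 = -1.2449e-03; σ = Eε = 69000 · -1.2449e-03 = -85.9 MPa.

-85.9 MPa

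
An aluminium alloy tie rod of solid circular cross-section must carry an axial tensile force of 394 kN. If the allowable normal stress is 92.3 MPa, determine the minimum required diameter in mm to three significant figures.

73.7 mm

Required area A ≥ P/σ_allow = 394000/92.3 = 4269 mm².
For a solid circular section, d ≥ √(4A/π) = 73.72 mm.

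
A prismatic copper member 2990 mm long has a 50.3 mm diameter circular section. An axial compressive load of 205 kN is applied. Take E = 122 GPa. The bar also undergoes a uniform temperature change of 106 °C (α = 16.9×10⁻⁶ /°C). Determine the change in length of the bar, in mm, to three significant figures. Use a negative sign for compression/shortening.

2.83 mm

A = 1987 mm².
δ_mech = NL/(AE) = -205000·2990/(1987·122000) = -2.528 mm.
δ_thermal = αLΔT = 16.9e-6·2990·106 = 5.356 mm.
δ = δ_mech + δ_thermal = 2.828 mm.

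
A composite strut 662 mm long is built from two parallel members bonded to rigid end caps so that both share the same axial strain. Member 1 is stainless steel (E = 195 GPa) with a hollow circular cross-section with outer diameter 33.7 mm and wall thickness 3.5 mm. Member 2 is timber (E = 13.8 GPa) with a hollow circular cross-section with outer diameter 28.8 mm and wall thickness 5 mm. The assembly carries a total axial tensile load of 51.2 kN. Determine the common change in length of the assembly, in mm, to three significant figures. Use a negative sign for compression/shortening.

0.485 mm

A_1 = 332.1 mm².
A_2 = 373.8 mm².
Equal strain + equilibrium ⇒ each member carries load in proportion to AE: A₁E₁ = 64750000 N, A₂E₂ = 5159000 N, ΣAE = 69910000 N.
δ = PL/ΣAE = 51200·662/69910000 = 0.4848 mm.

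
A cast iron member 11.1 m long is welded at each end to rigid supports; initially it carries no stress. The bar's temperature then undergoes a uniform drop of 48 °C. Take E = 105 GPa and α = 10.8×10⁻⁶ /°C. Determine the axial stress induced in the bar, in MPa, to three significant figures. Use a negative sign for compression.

54.4 MPa

Free thermal expansion αLΔT = 10.8e-6 · 11100 · -48 = -5.754 mm.
The walls impose strain ε = −(-5.754)/11100 = 5.1840e-04; σ = Eε = 105000 · 5.1840e-04 = 54.43 MPa.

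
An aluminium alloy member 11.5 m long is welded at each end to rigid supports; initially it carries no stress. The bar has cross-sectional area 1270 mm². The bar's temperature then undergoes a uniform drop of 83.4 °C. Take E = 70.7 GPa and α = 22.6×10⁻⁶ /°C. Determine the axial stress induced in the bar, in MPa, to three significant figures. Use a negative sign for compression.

133 MPa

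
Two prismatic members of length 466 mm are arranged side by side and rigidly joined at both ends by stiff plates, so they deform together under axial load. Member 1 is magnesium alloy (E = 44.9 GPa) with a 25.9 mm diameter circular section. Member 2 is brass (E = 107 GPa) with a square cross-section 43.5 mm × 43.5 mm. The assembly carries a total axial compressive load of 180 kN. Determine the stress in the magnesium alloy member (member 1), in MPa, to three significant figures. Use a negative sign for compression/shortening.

-35.7 MPa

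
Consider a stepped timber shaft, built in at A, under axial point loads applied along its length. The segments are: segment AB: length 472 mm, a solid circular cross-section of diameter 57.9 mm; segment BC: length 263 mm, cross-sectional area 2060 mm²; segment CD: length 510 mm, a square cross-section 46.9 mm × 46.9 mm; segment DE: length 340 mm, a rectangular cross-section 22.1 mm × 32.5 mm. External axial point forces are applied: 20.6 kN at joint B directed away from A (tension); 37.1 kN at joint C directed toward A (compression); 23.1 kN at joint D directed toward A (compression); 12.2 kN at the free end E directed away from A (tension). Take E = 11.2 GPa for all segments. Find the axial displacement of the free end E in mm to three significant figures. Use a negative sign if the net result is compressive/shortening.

-0.696 mm

Internal axial forces (sectioning from the free end, tension +): N_DE = 12.2 kN, N_CD = -10.9 kN, N_BC = -48 kN, N_AB = -27.4 kN.
A_AB = 2633 mm².
A_CD = 2200 mm².
A_DE = 718.2 mm².
δ_AB = -27400·472/(2633·11200) = -0.4386 mm
δ_BC = -48000·263/(2060·11200) = -0.5472 mm
δ_CD = -10900·510/(2200·11200) = -0.2256 mm
δ_DE = 12200·340/(718.2·11200) = 0.5156 mm
δ = Σδ_i = -0.6957 mm.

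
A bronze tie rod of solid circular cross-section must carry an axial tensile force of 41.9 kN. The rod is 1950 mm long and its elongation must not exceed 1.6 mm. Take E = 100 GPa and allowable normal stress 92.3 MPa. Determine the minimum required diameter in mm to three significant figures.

25.5 mm

Required area A ≥ P/σ_allow = 41900/92.3 = 454 mm².
For a solid circular section, d ≥ √(4A/π) = 24.04 mm.
Elongation limit: A ≥ PL/(Eδ_allow) = 41900·1950/(100000·1.6) = 510.7 mm² ⇒ d ≥ 25.5 mm.
The elongation limit governs.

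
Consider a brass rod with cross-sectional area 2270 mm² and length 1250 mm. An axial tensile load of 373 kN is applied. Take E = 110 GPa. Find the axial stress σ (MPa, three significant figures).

σ = N/A = 373000/2270 = 164.3 MPa.

164 MPa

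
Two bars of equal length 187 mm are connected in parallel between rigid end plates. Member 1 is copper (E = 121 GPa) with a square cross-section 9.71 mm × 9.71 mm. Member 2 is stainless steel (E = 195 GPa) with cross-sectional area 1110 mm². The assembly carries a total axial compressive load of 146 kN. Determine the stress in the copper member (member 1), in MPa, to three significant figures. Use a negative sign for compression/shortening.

-77.5 MPa

A_1 = 94.28 mm².
Equal strain + equilibrium ⇒ each member carries load in proportion to AE: A₁E₁ = 11410000 N, A₂E₂ = 216400000 N, ΣAE = 227900000 N.
σ₁ = P·E₁/ΣAE = -146000·121000/227900000 = -77.53 MPa.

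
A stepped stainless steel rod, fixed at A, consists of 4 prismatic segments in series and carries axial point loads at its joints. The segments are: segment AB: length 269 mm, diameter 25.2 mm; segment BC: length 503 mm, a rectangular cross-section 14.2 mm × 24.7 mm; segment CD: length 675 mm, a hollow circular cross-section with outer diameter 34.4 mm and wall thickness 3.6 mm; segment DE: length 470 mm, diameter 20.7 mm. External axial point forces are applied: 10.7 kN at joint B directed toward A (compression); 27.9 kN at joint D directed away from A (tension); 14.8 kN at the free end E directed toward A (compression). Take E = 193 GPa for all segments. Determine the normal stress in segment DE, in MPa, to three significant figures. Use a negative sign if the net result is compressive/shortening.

Internal axial forces (sectioning from the free end, tension +): N_DE = -14.8 kN, N_CD = 13.1 kN, N_BC = 13.1 kN, N_AB = 2.4 kN.
A_DE = 336.5 mm².
σ_DE = N_DE/A_DE = -14800/336.5 = -43.98 MPa.

-44.0 MPa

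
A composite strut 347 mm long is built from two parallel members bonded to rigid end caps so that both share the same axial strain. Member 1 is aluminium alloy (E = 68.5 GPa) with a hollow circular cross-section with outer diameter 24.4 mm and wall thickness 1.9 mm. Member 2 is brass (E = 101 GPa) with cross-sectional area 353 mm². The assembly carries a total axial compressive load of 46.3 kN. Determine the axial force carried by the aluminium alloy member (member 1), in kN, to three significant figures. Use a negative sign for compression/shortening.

-9.50 kN

A_1 = 134.3 mm².
Equal strain + equilibrium ⇒ each member carries load in proportion to AE: A₁E₁ = 9200000 N, A₂E₂ = 35650000 N, ΣAE = 44850000 N.
F₁ = P·A₁E₁/ΣAE = -46300·9200000/44850000 = -9497 N.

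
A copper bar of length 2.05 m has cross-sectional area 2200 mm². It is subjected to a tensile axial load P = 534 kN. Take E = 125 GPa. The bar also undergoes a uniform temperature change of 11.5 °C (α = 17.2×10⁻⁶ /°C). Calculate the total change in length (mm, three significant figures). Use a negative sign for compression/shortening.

4.39 mm

δ_mech = NL/(AE) = 534000·2050/(2200·125000) = 3.981 mm.
δ_thermal = αLΔT = 17.2e-6·2050·11.5 = 0.4055 mm.
δ = δ_mech + δ_thermal = 4.386 mm.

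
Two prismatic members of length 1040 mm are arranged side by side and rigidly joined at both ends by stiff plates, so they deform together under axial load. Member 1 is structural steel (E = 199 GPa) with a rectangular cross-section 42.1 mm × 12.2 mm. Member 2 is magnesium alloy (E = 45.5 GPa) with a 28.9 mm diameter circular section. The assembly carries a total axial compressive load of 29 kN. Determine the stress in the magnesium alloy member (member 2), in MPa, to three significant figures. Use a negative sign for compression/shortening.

-9.99 MPa

A_1 = 513.6 mm².
A_2 = 656 mm².
Equal strain + equilibrium ⇒ each member carries load in proportion to AE: A₁E₁ = 102200000 N, A₂E₂ = 29850000 N, ΣAE = 132100000 N.
σ₂ = P·E₂/ΣAE = -29000·45500/132100000 = -9.992 MPa.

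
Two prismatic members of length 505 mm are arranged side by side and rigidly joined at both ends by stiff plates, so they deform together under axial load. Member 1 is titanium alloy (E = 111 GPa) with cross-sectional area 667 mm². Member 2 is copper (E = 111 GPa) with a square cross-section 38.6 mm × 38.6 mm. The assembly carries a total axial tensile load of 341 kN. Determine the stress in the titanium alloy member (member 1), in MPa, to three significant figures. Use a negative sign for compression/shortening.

158 MPa

A_2 = 1490 mm².
Equal strain + equilibrium ⇒ each member carries load in proportion to AE: A₁E₁ = 74040000 N, A₂E₂ = 165400000 N, ΣAE = 239400000 N.
σ₁ = P·E₁/ΣAE = 341000·111000/239400000 = 158.1 MPa.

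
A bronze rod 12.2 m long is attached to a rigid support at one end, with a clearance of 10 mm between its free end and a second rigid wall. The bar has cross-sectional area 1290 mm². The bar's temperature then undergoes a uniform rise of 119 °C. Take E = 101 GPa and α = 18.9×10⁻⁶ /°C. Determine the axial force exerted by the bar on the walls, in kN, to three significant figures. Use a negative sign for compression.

-186 kN

Free thermal expansion αLΔT = 18.9e-6 · 12200 · 119 = 27.44 mm.
The walls engage after the gap closes; constrained expansion = 27.44 − 10 = 17.44 mm.
The walls impose strain ε = −(17.44)/12200 = -1.4294e-03; σ = Eε = 101000 · -1.4294e-03 = -144.4 MPa.
Wall reaction R = σ·A = -144.4·1290 = -186200 N = -186.2 kN.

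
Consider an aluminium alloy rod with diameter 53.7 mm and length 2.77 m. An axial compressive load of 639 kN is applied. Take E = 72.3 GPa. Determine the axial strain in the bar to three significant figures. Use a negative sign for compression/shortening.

-0.00390

A = 2265 mm².
σ = N/A = -282.1 MPa; ε = σ/E = -282.1/72300 = -3.902e-03.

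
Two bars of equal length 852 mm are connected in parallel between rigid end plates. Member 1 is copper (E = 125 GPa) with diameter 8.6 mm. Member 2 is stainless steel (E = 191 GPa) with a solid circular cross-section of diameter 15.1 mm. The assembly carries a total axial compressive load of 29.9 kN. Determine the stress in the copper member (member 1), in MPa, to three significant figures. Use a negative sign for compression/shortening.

-90.1 MPa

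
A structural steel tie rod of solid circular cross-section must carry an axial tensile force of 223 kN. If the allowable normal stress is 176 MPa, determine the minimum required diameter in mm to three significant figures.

Required area A ≥ P/σ_allow = 223000/176 = 1267 mm².
For a solid circular section, d ≥ √(4A/π) = 40.17 mm.

40.2 mm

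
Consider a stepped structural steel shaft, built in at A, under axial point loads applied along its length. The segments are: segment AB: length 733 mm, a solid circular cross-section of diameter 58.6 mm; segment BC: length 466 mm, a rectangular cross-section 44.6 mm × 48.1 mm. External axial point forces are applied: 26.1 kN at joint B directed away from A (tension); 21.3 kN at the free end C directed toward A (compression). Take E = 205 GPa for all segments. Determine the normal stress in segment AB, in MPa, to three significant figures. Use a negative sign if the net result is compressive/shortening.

Internal axial forces (sectioning from the free end, tension +): N_BC = -21.3 kN, N_AB = 4.8 kN.
A_AB = 2697 mm².
σ_AB = N_AB/A_AB = 4800/2697 = 1.78 MPa.

1.78 MPa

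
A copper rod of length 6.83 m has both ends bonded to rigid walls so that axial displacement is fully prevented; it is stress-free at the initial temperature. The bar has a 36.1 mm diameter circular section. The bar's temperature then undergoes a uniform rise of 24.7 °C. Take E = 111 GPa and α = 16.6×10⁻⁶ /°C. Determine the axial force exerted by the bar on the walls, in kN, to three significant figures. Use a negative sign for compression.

Free thermal expansion αLΔT = 16.6e-6 · 6830 · 24.7 = 2.8 mm.
The walls impose strain ε = −(2.8)/6830 = -4.1002e-04; σ = Eε = 111000 · -4.1002e-04 = -45.51 MPa.
Wall reaction R = σ·A = -45.51·1024 = -46580 N = -46.58 kN.

-46.6 kN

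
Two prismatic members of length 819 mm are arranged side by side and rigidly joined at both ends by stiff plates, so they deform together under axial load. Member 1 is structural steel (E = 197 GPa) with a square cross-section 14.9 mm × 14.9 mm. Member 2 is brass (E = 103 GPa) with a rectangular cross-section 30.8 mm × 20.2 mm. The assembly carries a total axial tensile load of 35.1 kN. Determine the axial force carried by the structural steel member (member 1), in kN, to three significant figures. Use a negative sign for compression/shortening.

A_1 = 222 mm².
A_2 = 622.2 mm².
Equal strain + equilibrium ⇒ each member carries load in proportion to AE: A₁E₁ = 43740000 N, A₂E₂ = 64080000 N, ΣAE = 107800000 N.
F₁ = P·A₁E₁/ΣAE = 35100·43740000/107800000 = 14240 N.

14.2 kN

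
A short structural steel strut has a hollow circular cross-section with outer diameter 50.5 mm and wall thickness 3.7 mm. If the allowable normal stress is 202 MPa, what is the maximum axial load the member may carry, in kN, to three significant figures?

A = 544 mm².
P_max = σ_allow · A = 202 · 544 = 109900 N = 109.9 kN.

110 kN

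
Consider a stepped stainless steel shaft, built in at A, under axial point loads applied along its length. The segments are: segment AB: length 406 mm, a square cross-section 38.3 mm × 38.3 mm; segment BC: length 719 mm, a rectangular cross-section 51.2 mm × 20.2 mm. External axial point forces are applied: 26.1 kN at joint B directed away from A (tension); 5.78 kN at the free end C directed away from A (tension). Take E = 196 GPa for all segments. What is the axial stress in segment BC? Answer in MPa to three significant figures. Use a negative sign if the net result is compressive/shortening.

5.59 MPa

Internal axial forces (sectioning from the free end, tension +): N_BC = 5.78 kN, N_AB = 31.88 kN.
A_BC = 1034 mm².
σ_BC = N_BC/A_BC = 5780/1034 = 5.589 MPa.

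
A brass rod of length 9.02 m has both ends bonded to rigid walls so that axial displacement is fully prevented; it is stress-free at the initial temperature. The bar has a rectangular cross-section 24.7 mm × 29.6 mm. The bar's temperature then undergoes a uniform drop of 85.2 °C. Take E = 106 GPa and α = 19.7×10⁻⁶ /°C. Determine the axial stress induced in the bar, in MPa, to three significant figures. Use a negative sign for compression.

Free thermal expansion αLΔT = 19.7e-6 · 9020 · -85.2 = -15.14 mm.
The walls impose strain ε = −(-15.14)/9020 = 1.6784e-03; σ = Eε = 106000 · 1.6784e-03 = 177.9 MPa.

178 MPa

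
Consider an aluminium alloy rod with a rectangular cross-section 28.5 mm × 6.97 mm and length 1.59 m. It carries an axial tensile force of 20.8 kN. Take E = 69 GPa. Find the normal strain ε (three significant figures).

A = 198.6 mm².
σ = N/A = 104.7 MPa; ε = σ/E = 104.7/69000 = 1.518e-03.

0.00152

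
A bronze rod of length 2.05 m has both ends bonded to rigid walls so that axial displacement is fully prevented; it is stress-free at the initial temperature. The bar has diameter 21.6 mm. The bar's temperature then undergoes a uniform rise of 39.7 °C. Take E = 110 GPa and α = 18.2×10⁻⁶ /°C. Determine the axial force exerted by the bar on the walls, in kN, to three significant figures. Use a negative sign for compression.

-29.1 kN

Free thermal expansion αLΔT = 18.2e-6 · 2050 · 39.7 = 1.481 mm.
The walls impose strain ε = −(1.481)/2050 = -7.2254e-04; σ = Eε = 110000 · -7.2254e-04 = -79.48 MPa.
Wall reaction R = σ·A = -79.48·366.4 = -29120 N = -29.12 kN.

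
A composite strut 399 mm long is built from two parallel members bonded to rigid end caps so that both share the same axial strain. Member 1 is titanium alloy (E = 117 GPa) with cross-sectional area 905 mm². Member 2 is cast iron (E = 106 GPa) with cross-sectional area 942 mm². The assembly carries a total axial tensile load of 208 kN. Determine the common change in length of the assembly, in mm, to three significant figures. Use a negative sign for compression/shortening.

0.403 mm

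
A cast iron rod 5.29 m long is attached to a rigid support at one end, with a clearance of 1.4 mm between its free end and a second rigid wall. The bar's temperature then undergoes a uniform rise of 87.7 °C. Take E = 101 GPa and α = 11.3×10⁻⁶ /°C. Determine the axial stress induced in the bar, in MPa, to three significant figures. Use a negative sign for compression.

-73.4 MPa

Free thermal expansion αLΔT = 11.3e-6 · 5290 · 87.7 = 5.242 mm.
The walls engage after the gap closes; constrained expansion = 5.242 − 1.4 = 3.842 mm.
The walls impose strain ε = −(3.842)/5290 = -7.2636e-04; σ = Eε = 101000 · -7.2636e-04 = -73.36 MPa.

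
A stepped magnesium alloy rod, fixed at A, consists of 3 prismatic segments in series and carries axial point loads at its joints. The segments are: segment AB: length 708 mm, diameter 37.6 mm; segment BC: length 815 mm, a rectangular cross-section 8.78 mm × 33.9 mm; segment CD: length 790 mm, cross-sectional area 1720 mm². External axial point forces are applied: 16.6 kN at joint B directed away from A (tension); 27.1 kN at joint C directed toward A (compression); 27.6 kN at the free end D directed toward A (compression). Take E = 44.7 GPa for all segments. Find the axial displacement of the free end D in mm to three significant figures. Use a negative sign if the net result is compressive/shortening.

-4.18 mm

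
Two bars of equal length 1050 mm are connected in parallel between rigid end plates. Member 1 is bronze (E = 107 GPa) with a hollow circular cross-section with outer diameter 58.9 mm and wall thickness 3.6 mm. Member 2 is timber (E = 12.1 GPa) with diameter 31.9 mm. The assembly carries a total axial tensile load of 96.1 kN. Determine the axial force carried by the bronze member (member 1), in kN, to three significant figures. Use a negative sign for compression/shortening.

84.0 kN

A_1 = 625.4 mm².
A_2 = 799.2 mm².
Equal strain + equilibrium ⇒ each member carries load in proportion to AE: A₁E₁ = 66920000 N, A₂E₂ = 9671000 N, ΣAE = 76590000 N.
F₁ = P·A₁E₁/ΣAE = 96100·66920000/76590000 = 83970 N.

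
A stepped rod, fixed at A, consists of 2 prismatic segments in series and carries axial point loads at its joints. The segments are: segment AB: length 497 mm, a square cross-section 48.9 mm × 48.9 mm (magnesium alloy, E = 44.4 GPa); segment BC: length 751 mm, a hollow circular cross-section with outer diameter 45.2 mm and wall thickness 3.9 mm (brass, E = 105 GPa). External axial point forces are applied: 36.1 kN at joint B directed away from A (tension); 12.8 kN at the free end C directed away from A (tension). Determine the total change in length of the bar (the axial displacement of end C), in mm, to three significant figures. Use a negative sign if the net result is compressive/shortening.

Internal axial forces (sectioning from the free end, tension +): N_BC = 12.8 kN, N_AB = 48.9 kN.
A_AB = 2391 mm².
A_BC = 506 mm².
δ_AB = 48900·497/(2391·44400) = 0.2289 mm
δ_BC = 12800·751/(506·105000) = 0.1809 mm
δ = Σδ_i = 0.4098 mm.

0.410 mm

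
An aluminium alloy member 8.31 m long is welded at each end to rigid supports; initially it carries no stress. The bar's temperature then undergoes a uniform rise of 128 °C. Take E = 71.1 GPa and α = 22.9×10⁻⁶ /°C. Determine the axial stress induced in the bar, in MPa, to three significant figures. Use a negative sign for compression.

Free thermal expansion αLΔT = 22.9e-6 · 8310 · 128 = 24.36 mm.
The walls impose strain ε = −(24.36)/8310 = -2.9312e-03; σ = Eε = 71100 · -2.9312e-03 = -208.4 MPa.

-208 MPa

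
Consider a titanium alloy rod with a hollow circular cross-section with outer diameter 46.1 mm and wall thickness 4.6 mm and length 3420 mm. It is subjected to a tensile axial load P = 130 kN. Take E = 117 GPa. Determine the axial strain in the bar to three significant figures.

0.00185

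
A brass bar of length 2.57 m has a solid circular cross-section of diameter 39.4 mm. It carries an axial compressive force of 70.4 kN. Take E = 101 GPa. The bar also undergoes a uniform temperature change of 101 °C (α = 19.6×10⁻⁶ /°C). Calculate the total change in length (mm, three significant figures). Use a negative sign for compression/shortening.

3.62 mm

A = 1219 mm².
δ_mech = NL/(AE) = -70400·2570/(1219·101000) = -1.469 mm.
δ_thermal = αLΔT = 19.6e-6·2570·101 = 5.088 mm.
δ = δ_mech + δ_thermal = 3.618 mm.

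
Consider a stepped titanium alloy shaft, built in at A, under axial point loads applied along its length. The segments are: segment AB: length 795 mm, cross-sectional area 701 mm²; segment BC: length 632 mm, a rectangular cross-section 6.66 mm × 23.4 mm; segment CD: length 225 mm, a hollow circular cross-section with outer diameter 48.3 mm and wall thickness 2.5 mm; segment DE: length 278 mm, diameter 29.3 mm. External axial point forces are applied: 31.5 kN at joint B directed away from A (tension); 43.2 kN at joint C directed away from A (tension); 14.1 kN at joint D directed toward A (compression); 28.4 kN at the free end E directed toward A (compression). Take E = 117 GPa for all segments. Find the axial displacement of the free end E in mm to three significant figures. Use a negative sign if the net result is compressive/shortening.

Internal axial forces (sectioning from the free end, tension +): N_DE = -28.4 kN, N_CD = -42.5 kN, N_BC = 0.7 kN, N_AB = 32.2 kN.
A_BC = 155.8 mm².
A_CD = 359.7 mm².
A_DE = 674.3 mm².
δ_AB = 32200·795/(701·117000) = 0.3121 mm
δ_BC = 700·632/(155.8·117000) = 0.02426 mm
δ_CD = -42500·225/(359.7·117000) = -0.2272 mm
δ_DE = -28400·278/(674.3·117000) = -0.1001 mm
δ = Σδ_i = 0.009088 mm.

0.00909 mm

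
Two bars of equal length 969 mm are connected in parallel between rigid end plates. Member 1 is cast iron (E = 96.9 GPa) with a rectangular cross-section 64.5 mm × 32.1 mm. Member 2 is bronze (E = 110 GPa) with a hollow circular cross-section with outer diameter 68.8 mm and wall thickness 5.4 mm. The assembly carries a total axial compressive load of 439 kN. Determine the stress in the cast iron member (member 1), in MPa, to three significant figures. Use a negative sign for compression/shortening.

A_1 = 2070 mm².
A_2 = 1076 mm².
Equal strain + equilibrium ⇒ each member carries load in proportion to AE: A₁E₁ = 200600000 N, A₂E₂ = 118300000 N, ΣAE = 318900000 N.
σ₁ = P·E₁/ΣAE = -439000·96900/318900000 = -133.4 MPa.

-133 MPa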